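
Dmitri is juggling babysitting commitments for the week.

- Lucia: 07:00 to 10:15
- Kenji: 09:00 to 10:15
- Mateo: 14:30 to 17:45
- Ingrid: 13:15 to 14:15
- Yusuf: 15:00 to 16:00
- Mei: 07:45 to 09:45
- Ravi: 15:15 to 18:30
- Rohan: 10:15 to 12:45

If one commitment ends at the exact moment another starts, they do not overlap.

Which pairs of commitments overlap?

Kenji & Lucia, Kenji & Mei, Lucia & Mei, Mateo & Ravi, Mateo & Yusuf, Ravi & Yusuf

Two intervals overlap when each starts before the other ends.
Sorted by start: Lucia, Mei, Kenji, Rohan, Ingrid, Mateo, Yusuf, Ravi.
Mei starts before Lucia ends → Lucia and Mei overlap.
Kenji starts before Lucia ends → Lucia and Kenji overlap.
Rohan starts exactly when Lucia ends (back-to-back, no overlap), so nothing later overlaps Lucia either.
Kenji starts before Mei ends → Mei and Kenji overlap.
Rohan starts after Mei ends, so nothing later overlaps Mei either.
Rohan starts exactly when Kenji ends (back-to-back, no overlap), so nothing later overlaps Kenji either.
Ingrid starts after Rohan ends, so nothing later overlaps Rohan either.
Mateo starts after Ingrid ends, so nothing later overlaps Ingrid either.
Yusuf starts before Mateo ends → Mateo and Yusuf overlap.
Ravi starts before Mateo ends → Mateo and Ravi overlap.
Ravi starts before Yusuf ends → Yusuf and Ravi overlap.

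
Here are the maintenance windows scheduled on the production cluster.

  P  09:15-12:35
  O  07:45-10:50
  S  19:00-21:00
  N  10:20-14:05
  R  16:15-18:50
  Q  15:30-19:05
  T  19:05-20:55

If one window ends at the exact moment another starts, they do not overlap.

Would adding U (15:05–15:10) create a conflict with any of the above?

O: ends 10:50 at or before U starts 15:05 → clear.
P: ends 12:35 at or before U starts 15:05 → clear.
N: ends 14:05 at or before U starts 15:05 → clear.
Q: starts 15:30 at or after U ends 15:10 → clear.
R: starts 16:15 at or after U ends 15:10 → clear.
S: starts 19:00 at or after U ends 15:10 → clear.
T: starts 19:05 at or after U ends 15:10 → clear.

No — it doesn't clash with anything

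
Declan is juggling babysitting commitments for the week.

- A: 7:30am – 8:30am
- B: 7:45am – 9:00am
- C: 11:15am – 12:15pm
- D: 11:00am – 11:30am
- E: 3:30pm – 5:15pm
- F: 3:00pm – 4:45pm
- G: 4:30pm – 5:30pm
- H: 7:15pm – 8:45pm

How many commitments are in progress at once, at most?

Sort all start/end points and keep a running count:
7:30am start A → 1
7:45am start B → 2
8:30am end A → 1
9:00am end B → 0
11:00am start D → 1
11:15am start C → 2
11:30am end D → 1
12:15pm end C → 0
3:00pm start F → 1
3:30pm start E → 2
4:30pm start G → 3
4:45pm end F → 2
5:15pm end E → 1
5:30pm end G → 0
7:15pm start H → 1
8:45pm end H → 0
Peak is 3, at 4:30pm (E, F, G).

3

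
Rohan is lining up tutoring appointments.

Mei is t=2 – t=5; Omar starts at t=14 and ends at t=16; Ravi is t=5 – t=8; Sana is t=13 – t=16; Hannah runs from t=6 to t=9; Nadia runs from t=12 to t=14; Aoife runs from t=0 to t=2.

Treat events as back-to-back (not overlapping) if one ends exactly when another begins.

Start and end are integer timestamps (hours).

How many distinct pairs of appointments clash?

Sorted by start: Aoife, Mei, Ravi, Hannah, Nadia, Sana, Omar.
Mei starts exactly when Aoife ends (back-to-back, no overlap), so nothing later overlaps Aoife either.
Ravi starts exactly when Mei ends (back-to-back, no overlap), so nothing later overlaps Mei either.
Hannah starts before Ravi ends → Ravi and Hannah overlap.
Nadia starts after Ravi ends, so nothing later overlaps Ravi either.
Nadia starts after Hannah ends, so nothing later overlaps Hannah either.
Sana starts before Nadia ends → Nadia and Sana overlap.
Omar starts exactly when Nadia ends (back-to-back, no overlap).
Omar starts before Sana ends → Sana and Omar overlap.
Overlapping pairs: Hannah & Ravi, Nadia & Sana, Omar & Sana — 3 in total.

3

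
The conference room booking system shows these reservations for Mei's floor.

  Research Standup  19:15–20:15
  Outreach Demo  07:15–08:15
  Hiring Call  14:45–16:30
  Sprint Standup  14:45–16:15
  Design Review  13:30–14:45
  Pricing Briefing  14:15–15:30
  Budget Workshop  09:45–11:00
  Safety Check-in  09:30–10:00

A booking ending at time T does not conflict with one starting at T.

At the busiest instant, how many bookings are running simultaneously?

3

Sort all start/end points and keep a running count:
07:15 start Outreach Demo → 1
08:15 end Outreach Demo → 0
09:30 start Safety Check-in → 1
09:45 start Budget Workshop → 2
10:00 end Safety Check-in → 1
11:00 end Budget Workshop → 0
13:30 start Design Review → 1
14:15 start Pricing Briefing → 2
14:45 end Design Review → 1
14:45 start Hiring Call → 2
14:45 start Sprint Standup → 3
15:30 end Pricing Briefing → 2
16:15 end Sprint Standup → 1
16:30 end Hiring Call → 0
19:15 start Research Standup → 1
20:15 end Research Standup → 0
Peak is 3, at 14:45 (Hiring Call, Pricing Briefing, Sprint Standup).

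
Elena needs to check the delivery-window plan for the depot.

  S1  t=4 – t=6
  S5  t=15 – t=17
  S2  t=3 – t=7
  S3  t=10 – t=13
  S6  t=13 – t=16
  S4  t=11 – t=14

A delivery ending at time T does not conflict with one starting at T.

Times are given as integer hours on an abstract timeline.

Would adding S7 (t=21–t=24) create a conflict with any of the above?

S2: ends t=7 at or before S7 starts t=21 → clear.
S1: ends t=6 at or before S7 starts t=21 → clear.
S3: ends t=13 at or before S7 starts t=21 → clear.
S4: ends t=14 at or before S7 starts t=21 → clear.
S6: ends t=16 at or before S7 starts t=21 → clear.
S5: ends t=17 at or before S7 starts t=21 → clear.

No — it doesn't clash with anything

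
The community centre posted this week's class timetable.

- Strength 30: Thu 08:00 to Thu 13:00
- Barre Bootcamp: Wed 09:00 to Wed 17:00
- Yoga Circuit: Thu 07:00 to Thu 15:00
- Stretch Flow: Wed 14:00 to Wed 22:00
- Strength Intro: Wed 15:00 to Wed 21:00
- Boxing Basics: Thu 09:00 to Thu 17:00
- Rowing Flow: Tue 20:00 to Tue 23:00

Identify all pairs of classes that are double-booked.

Sorted by start: Rowing Flow, Barre Bootcamp, Stretch Flow, Strength Intro, Yoga Circuit, Strength 30, Boxing Basics.
Barre Bootcamp starts after Rowing Flow ends, so Rowing Flow has no further overlaps.
Stretch Flow starts before Barre Bootcamp ends → Barre Bootcamp and Stretch Flow overlap.
Strength Intro starts before Barre Bootcamp ends → Barre Bootcamp and Strength Intro overlap.
Yoga Circuit starts after Barre Bootcamp ends, so Barre Bootcamp has no further overlaps.
Strength Intro starts before Stretch Flow ends → Stretch Flow and Strength Intro overlap.
Yoga Circuit starts after Stretch Flow ends, so Stretch Flow has no further overlaps.
Yoga Circuit starts after Strength Intro ends, so Strength Intro has no further overlaps.
Strength 30 starts before Yoga Circuit ends → Yoga Circuit and Strength 30 overlap.
Boxing Basics starts before Yoga Circuit ends → Yoga Circuit and Boxing Basics overlap.
Boxing Basics starts before Strength 30 ends → Strength 30 and Boxing Basics overlap.

Barre Bootcamp & Strength Intro, Barre Bootcamp & Stretch Flow, Boxing Basics & Strength 30, Boxing Basics & Yoga Circuit, Strength 30 & Yoga Circuit, Strength Intro & Stretch Flow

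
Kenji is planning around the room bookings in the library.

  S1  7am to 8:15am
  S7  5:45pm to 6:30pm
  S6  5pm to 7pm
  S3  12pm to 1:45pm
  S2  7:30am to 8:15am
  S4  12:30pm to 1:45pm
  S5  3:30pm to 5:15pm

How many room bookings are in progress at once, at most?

2

Sweep the timeline, counting +1 at each start and −1 at each end (ends before starts at a tie):
7am start S1 → 1
7:30am start S2 → 2
8:15am end S1 → 1
8:15am end S2 → 0
12pm start S3 → 1
12:30pm start S4 → 2
1:45pm end S3 → 1
1:45pm end S4 → 0
3:30pm start S5 → 1
5pm start S6 → 2
5:15pm end S5 → 1
5:45pm start S7 → 2
6:30pm end S7 → 1
7pm end S6 → 0
Peak is 2, at 7:30am (S1, S2).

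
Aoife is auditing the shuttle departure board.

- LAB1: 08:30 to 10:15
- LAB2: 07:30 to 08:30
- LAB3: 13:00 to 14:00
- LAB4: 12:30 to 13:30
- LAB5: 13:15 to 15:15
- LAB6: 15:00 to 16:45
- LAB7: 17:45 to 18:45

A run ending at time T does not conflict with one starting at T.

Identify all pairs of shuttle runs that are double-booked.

Two intervals overlap when each starts before the other ends.
Sorted by start: LAB2, LAB1, LAB4, LAB3, LAB5, LAB6, LAB7.
LAB1 starts exactly when LAB2 ends (back-to-back, no overlap); LAB2 is clear from here.
LAB4 starts after LAB1 ends; LAB1 is clear from here.
LAB3 starts before LAB4 ends → LAB4 and LAB3 overlap.
LAB5 starts before LAB4 ends → LAB4 and LAB5 overlap.
LAB6 starts after LAB4 ends; LAB4 is clear from here.
LAB5 starts before LAB3 ends → LAB3 and LAB5 overlap.
LAB6 starts after LAB3 ends; LAB3 is clear from here.
LAB6 starts before LAB5 ends → LAB5 and LAB6 overlap.
LAB7 starts after LAB5 ends.
LAB7 starts after LAB6 ends.

LAB3 & LAB4, LAB3 & LAB5, LAB4 & LAB5, LAB5 & LAB6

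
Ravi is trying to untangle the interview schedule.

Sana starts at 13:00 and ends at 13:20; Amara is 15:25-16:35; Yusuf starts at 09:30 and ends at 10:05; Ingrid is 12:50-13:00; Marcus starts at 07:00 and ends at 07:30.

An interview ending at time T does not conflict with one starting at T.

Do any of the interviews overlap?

No

Sorted by start: Marcus, Yusuf, Ingrid, Sana, Amara.
Yusuf starts after Marcus ends, so Marcus has no further overlaps.
Ingrid starts after Yusuf ends, so Yusuf has no further overlaps.
Sana starts exactly when Ingrid ends (back-to-back, no overlap), so Ingrid has no further overlaps.
Amara starts after Sana ends.
Every pair is clear; the schedule has no overlaps.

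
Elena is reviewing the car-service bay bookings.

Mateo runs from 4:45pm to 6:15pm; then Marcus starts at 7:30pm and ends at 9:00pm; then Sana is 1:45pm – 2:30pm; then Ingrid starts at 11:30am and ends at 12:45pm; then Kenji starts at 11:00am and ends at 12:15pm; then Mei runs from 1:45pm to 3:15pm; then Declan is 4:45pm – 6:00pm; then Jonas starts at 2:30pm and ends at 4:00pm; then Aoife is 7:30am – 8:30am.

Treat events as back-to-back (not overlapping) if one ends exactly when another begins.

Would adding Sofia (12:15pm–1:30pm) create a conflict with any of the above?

Aoife: ends 8:30am at or before Sofia starts 12:15pm → clear.
Kenji: ends 12:15pm at or before Sofia starts 12:15pm → clear.
Ingrid: starts 11:30am before Sofia ends 1:30pm, and ends 12:45pm after Sofia starts 12:15pm → overlap.
Mei: starts 1:45pm at or after Sofia ends 1:30pm → clear.
Sana: starts 1:45pm at or after Sofia ends 1:30pm → clear.
Jonas: starts 2:30pm at or after Sofia ends 1:30pm → clear.
Mateo: starts 4:45pm at or after Sofia ends 1:30pm → clear.
Declan: starts 4:45pm at or after Sofia ends 1:30pm → clear.
Marcus: starts 7:30pm at or after Sofia ends 1:30pm → clear.
Sofia overlaps Ingrid.

Yes — it overlaps Ingrid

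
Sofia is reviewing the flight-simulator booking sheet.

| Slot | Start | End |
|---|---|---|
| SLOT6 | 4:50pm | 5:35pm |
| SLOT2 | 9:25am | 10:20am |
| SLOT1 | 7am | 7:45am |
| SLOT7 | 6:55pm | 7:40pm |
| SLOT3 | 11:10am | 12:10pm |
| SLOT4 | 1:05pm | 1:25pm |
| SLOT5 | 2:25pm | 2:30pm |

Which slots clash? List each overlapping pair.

no overlapping pairs

Sorted by start: SLOT1, SLOT2, SLOT3, SLOT4, SLOT5, SLOT6, SLOT7.
SLOT2 starts after SLOT1 ends — done with SLOT1.
SLOT3 starts after SLOT2 ends — done with SLOT2.
SLOT4 starts after SLOT3 ends — done with SLOT3.
SLOT5 starts after SLOT4 ends — done with SLOT4.
SLOT6 starts after SLOT5 ends — done with SLOT5.
SLOT7 starts after SLOT6 ends.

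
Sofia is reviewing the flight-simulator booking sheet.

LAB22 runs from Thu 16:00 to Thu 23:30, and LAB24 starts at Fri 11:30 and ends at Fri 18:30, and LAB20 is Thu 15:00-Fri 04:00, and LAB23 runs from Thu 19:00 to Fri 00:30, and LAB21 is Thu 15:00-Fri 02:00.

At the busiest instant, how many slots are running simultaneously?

Sweep the timeline, counting +1 at each start and −1 at each end (ends before starts at a tie):
Thu 15:00 start LAB20 → 1
Thu 15:00 start LAB21 → 2
Thu 16:00 start LAB22 → 3
Thu 19:00 start LAB23 → 4
Thu 23:30 end LAB22 → 3
Fri 00:30 end LAB23 → 2
Fri 02:00 end LAB21 → 1
Fri 04:00 end LAB20 → 0
Fri 11:30 start LAB24 → 1
Fri 18:30 end LAB24 → 0
Peak is 4, at Thu 19:00 (LAB20, LAB21, LAB22, LAB23).

4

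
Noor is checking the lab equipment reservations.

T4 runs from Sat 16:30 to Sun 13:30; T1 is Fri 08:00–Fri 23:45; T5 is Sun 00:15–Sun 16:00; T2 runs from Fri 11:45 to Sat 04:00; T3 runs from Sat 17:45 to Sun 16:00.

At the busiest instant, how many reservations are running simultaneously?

Walk through starts and ends in time order (an end at T is processed before a start at T):
Fri 08:00 start T1 → 1
Fri 11:45 start T2 → 2
Fri 23:45 end T1 → 1
Sat 04:00 end T2 → 0
Sat 16:30 start T4 → 1
Sat 17:45 start T3 → 2
Sun 00:15 start T5 → 3
Sun 13:30 end T4 → 2
Sun 16:00 end T3 → 1
Sun 16:00 end T5 → 0
Peak is 3, at Sun 00:15 (T3, T4, T5).

3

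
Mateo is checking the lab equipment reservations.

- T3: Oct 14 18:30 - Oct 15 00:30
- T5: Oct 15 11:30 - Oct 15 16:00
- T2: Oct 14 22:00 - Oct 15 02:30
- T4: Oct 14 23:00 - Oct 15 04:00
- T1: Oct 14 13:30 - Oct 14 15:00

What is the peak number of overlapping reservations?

3

Sort all start/end points and keep a running count:
Oct 14 13:30 start T1 → 1
Oct 14 15:00 end T1 → 0
Oct 14 18:30 start T3 → 1
Oct 14 22:00 start T2 → 2
Oct 14 23:00 start T4 → 3
Oct 15 00:30 end T3 → 2
Oct 15 02:30 end T2 → 1
Oct 15 04:00 end T4 → 0
Oct 15 11:30 start T5 → 1
Oct 15 16:00 end T5 → 0
Peak is 3, at Oct 14 23:00 (T2, T3, T4).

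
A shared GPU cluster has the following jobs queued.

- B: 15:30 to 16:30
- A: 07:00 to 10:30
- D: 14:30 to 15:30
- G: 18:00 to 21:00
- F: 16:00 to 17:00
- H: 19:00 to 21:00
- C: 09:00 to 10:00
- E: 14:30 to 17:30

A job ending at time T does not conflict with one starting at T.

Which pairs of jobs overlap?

Check each pair: they overlap iff neither finishes before the other starts.
Sorted by start: A, C, D, E, B, F, G, H.
C starts before A ends → A and C overlap.
D starts after A ends — done with A.
D starts after C ends — done with C.
E starts before D ends → D and E overlap.
B starts exactly when D ends (back-to-back, no overlap) — done with D.
B starts before E ends → E and B overlap.
F starts before E ends → E and F overlap.
G starts after E ends — done with E.
F starts before B ends → B and F overlap.
G starts after B ends — done with B.
G starts after F ends — done with F.
H starts before G ends → G and H overlap.

A & C, B & E, B & F, D & E, E & F, G & H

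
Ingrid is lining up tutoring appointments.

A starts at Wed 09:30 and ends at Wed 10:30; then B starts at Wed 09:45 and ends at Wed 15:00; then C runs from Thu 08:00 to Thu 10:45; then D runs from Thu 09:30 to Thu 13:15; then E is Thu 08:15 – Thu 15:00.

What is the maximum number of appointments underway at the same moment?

Sort all start/end points and keep a running count:
Wed 09:30 start A → 1
Wed 09:45 start B → 2
Wed 10:30 end A → 1
Wed 15:00 end B → 0
Thu 08:00 start C → 1
Thu 08:15 start E → 2
Thu 09:30 start D → 3
Thu 10:45 end C → 2
Thu 13:15 end D → 1
Thu 15:00 end E → 0
Peak is 3, at Thu 09:30 (C, D, E).

3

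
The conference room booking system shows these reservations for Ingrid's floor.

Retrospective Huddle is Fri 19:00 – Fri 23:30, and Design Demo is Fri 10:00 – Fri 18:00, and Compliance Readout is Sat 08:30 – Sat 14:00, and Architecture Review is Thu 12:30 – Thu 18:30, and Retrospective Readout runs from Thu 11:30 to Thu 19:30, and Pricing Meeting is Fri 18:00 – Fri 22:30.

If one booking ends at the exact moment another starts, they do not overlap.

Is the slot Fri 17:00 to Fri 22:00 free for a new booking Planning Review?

No — it overlaps Design Demo, Pricing Meeting, Retrospective Huddle

Retrospective Readout: ends Thu 19:30 at or before Planning Review starts Fri 17:00 → clear.
Architecture Review: ends Thu 18:30 at or before Planning Review starts Fri 17:00 → clear.
Design Demo: starts Fri 10:00 before Planning Review ends Fri 22:00, and ends Fri 18:00 after Planning Review starts Fri 17:00 → overlap.
Pricing Meeting: starts Fri 18:00 before Planning Review ends Fri 22:00, and ends Fri 22:30 after Planning Review starts Fri 17:00 → overlap.
Retrospective Huddle: starts Fri 19:00 before Planning Review ends Fri 22:00, and ends Fri 23:30 after Planning Review starts Fri 17:00 → overlap.
Compliance Readout: starts Sat 08:30 at or after Planning Review ends Fri 22:00 → clear.
Planning Review overlaps Design Demo, Pricing Meeting, Retrospective Huddle.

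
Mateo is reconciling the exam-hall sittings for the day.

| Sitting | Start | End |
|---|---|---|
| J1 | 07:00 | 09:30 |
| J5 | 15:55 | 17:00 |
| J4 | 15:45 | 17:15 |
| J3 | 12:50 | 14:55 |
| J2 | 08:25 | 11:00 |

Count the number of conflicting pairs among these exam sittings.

Two intervals overlap when each starts before the other ends.
Sorted by start: J1, J2, J3, J4, J5.
J2 starts before J1 ends → J1 and J2 overlap.
J3 starts after J1 ends; J1 is clear from here.
J3 starts after J2 ends; J2 is clear from here.
J4 starts after J3 ends; J3 is clear from here.
J5 starts before J4 ends → J4 and J5 overlap.
Overlapping pairs: J1 & J2, J4 & J5 — 2 in total.

2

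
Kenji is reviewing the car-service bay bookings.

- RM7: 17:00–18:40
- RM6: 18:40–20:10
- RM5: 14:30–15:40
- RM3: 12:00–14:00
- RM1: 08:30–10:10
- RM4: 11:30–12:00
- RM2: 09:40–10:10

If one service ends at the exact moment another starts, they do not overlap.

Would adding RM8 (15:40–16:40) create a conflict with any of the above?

No — it doesn't clash with anything

RM1: ends 10:10 at or before RM8 starts 15:40 → clear.
RM2: ends 10:10 at or before RM8 starts 15:40 → clear.
RM4: ends 12:00 at or before RM8 starts 15:40 → clear.
RM3: ends 14:00 at or before RM8 starts 15:40 → clear.
RM5: ends 15:40 at or before RM8 starts 15:40 → clear.
RM7: starts 17:00 at or after RM8 ends 16:40 → clear.
RM6: starts 18:40 at or after RM8 ends 16:40 → clear.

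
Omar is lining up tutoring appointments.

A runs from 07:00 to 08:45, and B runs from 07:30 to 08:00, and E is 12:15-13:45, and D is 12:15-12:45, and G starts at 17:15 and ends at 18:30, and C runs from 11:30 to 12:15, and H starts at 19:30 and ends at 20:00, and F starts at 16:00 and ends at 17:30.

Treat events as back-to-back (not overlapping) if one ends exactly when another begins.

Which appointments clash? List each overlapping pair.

Check each pair: they overlap iff neither finishes before the other starts.
Sorted by start: A, B, C, D, E, F, G, H.
B starts before A ends → A and B overlap.
C starts after A ends, so A has no further overlaps.
C starts after B ends, so B has no further overlaps.
D starts exactly when C ends (back-to-back, no overlap), so C has no further overlaps.
E starts before D ends → D and E overlap.
F starts after D ends, so D has no further overlaps.
F starts after E ends, so E has no further overlaps.
G starts before F ends → F and G overlap.
H starts after F ends.
H starts after G ends.

A & B, D & E, F & G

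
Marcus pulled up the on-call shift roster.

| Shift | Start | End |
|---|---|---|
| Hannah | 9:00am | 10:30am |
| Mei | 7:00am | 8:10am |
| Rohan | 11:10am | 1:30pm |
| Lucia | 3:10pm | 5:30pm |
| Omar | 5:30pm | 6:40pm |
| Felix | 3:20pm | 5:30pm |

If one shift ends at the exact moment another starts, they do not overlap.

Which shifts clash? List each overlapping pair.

Felix & Lucia

Check each pair: they overlap iff neither finishes before the other starts.
Sorted by start: Mei, Hannah, Rohan, Lucia, Felix, Omar.
Hannah starts after Mei ends, so nothing later overlaps Mei either.
Rohan starts after Hannah ends, so nothing later overlaps Hannah either.
Lucia starts after Rohan ends, so nothing later overlaps Rohan either.
Felix starts before Lucia ends → Lucia and Felix overlap.
Omar starts exactly when Lucia ends (back-to-back, no overlap).
Omar starts exactly when Felix ends (back-to-back, no overlap).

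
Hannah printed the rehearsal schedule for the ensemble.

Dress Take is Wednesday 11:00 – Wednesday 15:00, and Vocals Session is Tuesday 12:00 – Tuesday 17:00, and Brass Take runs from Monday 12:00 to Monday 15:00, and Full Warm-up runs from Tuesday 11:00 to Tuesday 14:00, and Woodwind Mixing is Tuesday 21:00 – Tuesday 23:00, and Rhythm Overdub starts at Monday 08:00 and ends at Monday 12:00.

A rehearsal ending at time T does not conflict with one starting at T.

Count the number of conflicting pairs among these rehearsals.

1

Sorted by start: Rhythm Overdub, Brass Take, Full Warm-up, Vocals Session, Woodwind Mixing, Dress Take.
Brass Take starts exactly when Rhythm Overdub ends (back-to-back, no overlap); Rhythm Overdub is clear from here.
Full Warm-up starts after Brass Take ends; Brass Take is clear from here.
Vocals Session starts before Full Warm-up ends → Full Warm-up and Vocals Session overlap.
Woodwind Mixing starts after Full Warm-up ends; Full Warm-up is clear from here.
Woodwind Mixing starts after Vocals Session ends; Vocals Session is clear from here.
Dress Take starts after Woodwind Mixing ends.
Overlapping pairs: Full Warm-up & Vocals Session — 1 in total.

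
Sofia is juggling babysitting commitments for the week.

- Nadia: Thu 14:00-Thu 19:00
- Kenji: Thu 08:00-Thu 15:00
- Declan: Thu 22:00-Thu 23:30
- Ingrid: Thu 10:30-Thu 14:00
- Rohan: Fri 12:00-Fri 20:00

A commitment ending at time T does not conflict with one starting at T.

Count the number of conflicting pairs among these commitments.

Check each pair: they overlap iff neither finishes before the other starts.
Sorted by start: Kenji, Ingrid, Nadia, Declan, Rohan.
Ingrid starts before Kenji ends → Kenji and Ingrid overlap.
Nadia starts before Kenji ends → Kenji and Nadia overlap.
Declan starts after Kenji ends, so nothing later overlaps Kenji either.
Nadia starts exactly when Ingrid ends (back-to-back, no overlap), so nothing later overlaps Ingrid either.
Declan starts after Nadia ends, so nothing later overlaps Nadia either.
Rohan starts after Declan ends.
Overlapping pairs: Ingrid & Kenji, Kenji & Nadia — 2 in total.

2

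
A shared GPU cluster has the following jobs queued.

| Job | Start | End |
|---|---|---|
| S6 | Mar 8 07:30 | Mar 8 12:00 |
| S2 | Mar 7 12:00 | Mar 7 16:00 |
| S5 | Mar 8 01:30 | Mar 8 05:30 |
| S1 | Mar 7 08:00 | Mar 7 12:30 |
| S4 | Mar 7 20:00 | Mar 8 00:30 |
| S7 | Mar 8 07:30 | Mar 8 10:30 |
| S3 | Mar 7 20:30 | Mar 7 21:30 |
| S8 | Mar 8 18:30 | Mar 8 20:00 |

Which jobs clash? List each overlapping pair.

S1 & S2, S3 & S4, S6 & S7

Check each pair: they overlap iff neither finishes before the other starts.
Sorted by start: S1, S2, S4, S3, S5, S6, S7, S8.
S2 starts before S1 ends → S1 and S2 overlap.
S4 starts after S1 ends — done with S1.
S4 starts after S2 ends — done with S2.
S3 starts before S4 ends → S4 and S3 overlap.
S5 starts after S4 ends — done with S4.
S5 starts after S3 ends — done with S3.
S6 starts after S5 ends — done with S5.
S7 starts before S6 ends → S6 and S7 overlap.
S8 starts after S6 ends.
S8 starts after S7 ends.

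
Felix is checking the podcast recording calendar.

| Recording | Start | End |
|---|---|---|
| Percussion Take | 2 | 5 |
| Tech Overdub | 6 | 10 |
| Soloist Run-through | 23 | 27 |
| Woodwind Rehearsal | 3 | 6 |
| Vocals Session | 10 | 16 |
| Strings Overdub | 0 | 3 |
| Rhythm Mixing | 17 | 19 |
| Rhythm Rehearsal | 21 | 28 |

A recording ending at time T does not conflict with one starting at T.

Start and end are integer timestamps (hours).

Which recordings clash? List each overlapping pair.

Two intervals overlap when each starts before the other ends.
Sorted by start: Strings Overdub, Percussion Take, Woodwind Rehearsal, Tech Overdub, Vocals Session, Rhythm Mixing, Rhythm Rehearsal, Soloist Run-through.
Percussion Take starts before Strings Overdub ends → Strings Overdub and Percussion Take overlap.
Woodwind Rehearsal starts exactly when Strings Overdub ends (back-to-back, no overlap) — done with Strings Overdub.
Woodwind Rehearsal starts before Percussion Take ends → Percussion Take and Woodwind Rehearsal overlap.
Tech Overdub starts after Percussion Take ends — done with Percussion Take.
Tech Overdub starts exactly when Woodwind Rehearsal ends (back-to-back, no overlap) — done with Woodwind Rehearsal.
Vocals Session starts exactly when Tech Overdub ends (back-to-back, no overlap) — done with Tech Overdub.
Rhythm Mixing starts after Vocals Session ends — done with Vocals Session.
Rhythm Rehearsal starts after Rhythm Mixing ends — done with Rhythm Mixing.
Soloist Run-through starts before Rhythm Rehearsal ends → Rhythm Rehearsal and Soloist Run-through overlap.

Percussion Take & Strings Overdub, Percussion Take & Woodwind Rehearsal, Rhythm Rehearsal & Soloist Run-through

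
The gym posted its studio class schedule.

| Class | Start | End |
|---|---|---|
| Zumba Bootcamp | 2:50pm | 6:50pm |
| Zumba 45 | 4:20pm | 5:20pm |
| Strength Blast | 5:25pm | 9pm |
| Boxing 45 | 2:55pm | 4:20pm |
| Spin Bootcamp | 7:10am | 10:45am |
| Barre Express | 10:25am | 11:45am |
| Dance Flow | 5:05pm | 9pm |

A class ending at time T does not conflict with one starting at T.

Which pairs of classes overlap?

Sorted by start: Spin Bootcamp, Barre Express, Zumba Bootcamp, Boxing 45, Zumba 45, Dance Flow, Strength Blast.
Barre Express starts before Spin Bootcamp ends → Spin Bootcamp and Barre Express overlap.
Zumba Bootcamp starts after Spin Bootcamp ends, so Spin Bootcamp has no further overlaps.
Zumba Bootcamp starts after Barre Express ends, so Barre Express has no further overlaps.
Boxing 45 starts before Zumba Bootcamp ends → Zumba Bootcamp and Boxing 45 overlap.
Zumba 45 starts before Zumba Bootcamp ends → Zumba Bootcamp and Zumba 45 overlap.
Dance Flow starts before Zumba Bootcamp ends → Zumba Bootcamp and Dance Flow overlap.
Strength Blast starts before Zumba Bootcamp ends → Zumba Bootcamp and Strength Blast overlap.
Zumba 45 starts exactly when Boxing 45 ends (back-to-back, no overlap), so Boxing 45 has no further overlaps.
Dance Flow starts before Zumba 45 ends → Zumba 45 and Dance Flow overlap.
Strength Blast starts after Zumba 45 ends.
Strength Blast starts before Dance Flow ends → Dance Flow and Strength Blast overlap.

Barre Express & Spin Bootcamp, Boxing 45 & Zumba Bootcamp, Dance Flow & Strength Blast, Dance Flow & Zumba 45, Dance Flow & Zumba Bootcamp, Strength Blast & Zumba Bootcamp, Zumba 45 & Zumba Bootcamp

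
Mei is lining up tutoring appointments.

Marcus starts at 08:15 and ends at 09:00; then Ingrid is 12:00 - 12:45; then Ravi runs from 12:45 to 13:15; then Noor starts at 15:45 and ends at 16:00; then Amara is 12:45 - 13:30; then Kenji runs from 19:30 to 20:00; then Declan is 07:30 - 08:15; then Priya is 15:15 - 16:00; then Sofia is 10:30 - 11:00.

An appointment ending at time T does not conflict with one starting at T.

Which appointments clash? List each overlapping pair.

Sorted by start: Declan, Marcus, Sofia, Ingrid, Amara, Ravi, Priya, Noor, Kenji.
Marcus starts exactly when Declan ends (back-to-back, no overlap), so Declan has no further overlaps.
Sofia starts after Marcus ends, so Marcus has no further overlaps.
Ingrid starts after Sofia ends, so Sofia has no further overlaps.
Amara starts exactly when Ingrid ends (back-to-back, no overlap), so Ingrid has no further overlaps.
Ravi starts before Amara ends → Amara and Ravi overlap.
Priya starts after Amara ends, so Amara has no further overlaps.
Priya starts after Ravi ends, so Ravi has no further overlaps.
Noor starts before Priya ends → Priya and Noor overlap.
Kenji starts after Priya ends.
Kenji starts after Noor ends.

Amara & Ravi, Noor & Priya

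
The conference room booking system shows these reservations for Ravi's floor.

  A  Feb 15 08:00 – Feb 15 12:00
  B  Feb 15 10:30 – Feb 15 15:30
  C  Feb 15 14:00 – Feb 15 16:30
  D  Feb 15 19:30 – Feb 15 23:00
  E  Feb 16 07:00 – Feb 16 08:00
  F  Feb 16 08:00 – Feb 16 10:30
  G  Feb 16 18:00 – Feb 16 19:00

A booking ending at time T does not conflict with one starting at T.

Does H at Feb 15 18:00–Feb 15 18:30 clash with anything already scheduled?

A: ends Feb 15 12:00 at or before H starts Feb 15 18:00 → clear.
B: ends Feb 15 15:30 at or before H starts Feb 15 18:00 → clear.
C: ends Feb 15 16:30 at or before H starts Feb 15 18:00 → clear.
D: starts Feb 15 19:30 at or after H ends Feb 15 18:30 → clear.
E: starts Feb 16 07:00 at or after H ends Feb 15 18:30 → clear.
F: starts Feb 16 08:00 at or after H ends Feb 15 18:30 → clear.
G: starts Feb 16 18:00 at or after H ends Feb 15 18:30 → clear.

No — it doesn't clash with anything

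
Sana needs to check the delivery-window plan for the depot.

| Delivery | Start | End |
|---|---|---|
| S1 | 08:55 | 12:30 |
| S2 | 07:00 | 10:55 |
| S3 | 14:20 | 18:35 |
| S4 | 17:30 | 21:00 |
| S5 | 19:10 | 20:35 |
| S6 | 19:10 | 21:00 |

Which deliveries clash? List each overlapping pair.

S1 & S2, S3 & S4, S4 & S5, S4 & S6, S5 & S6

Sorted by start: S2, S1, S3, S4, S5, S6.
S1 starts before S2 ends → S2 and S1 overlap.
S3 starts after S2 ends, so nothing later overlaps S2 either.
S3 starts after S1 ends, so nothing later overlaps S1 either.
S4 starts before S3 ends → S3 and S4 overlap.
S5 starts after S3 ends, so nothing later overlaps S3 either.
S5 starts before S4 ends → S4 and S5 overlap.
S6 starts before S4 ends → S4 and S6 overlap.
S6 starts before S5 ends → S5 and S6 overlap.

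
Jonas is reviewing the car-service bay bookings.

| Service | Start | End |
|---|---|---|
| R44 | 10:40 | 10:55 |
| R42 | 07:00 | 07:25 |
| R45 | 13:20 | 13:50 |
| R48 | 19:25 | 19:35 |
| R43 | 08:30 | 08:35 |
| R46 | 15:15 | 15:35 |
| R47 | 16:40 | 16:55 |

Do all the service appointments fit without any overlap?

Check each pair: they overlap iff neither finishes before the other starts.
Sorted by start: R42, R43, R44, R45, R46, R47, R48.
R43 starts after R42 ends, so nothing later overlaps R42 either.
R44 starts after R43 ends, so nothing later overlaps R43 either.
R45 starts after R44 ends, so nothing later overlaps R44 either.
R46 starts after R45 ends, so nothing later overlaps R45 either.
R47 starts after R46 ends, so nothing later overlaps R46 either.
R48 starts after R47 ends.
Every pair is clear; the schedule has no overlaps.

Yes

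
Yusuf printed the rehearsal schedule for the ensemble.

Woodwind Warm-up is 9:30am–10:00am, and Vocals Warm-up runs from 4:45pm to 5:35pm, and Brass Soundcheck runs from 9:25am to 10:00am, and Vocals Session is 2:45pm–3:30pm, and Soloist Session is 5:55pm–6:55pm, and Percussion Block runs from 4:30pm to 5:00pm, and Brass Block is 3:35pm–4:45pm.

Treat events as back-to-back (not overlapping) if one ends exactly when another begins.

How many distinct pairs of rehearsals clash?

Sorted by start: Brass Soundcheck, Woodwind Warm-up, Vocals Session, Brass Block, Percussion Block, Vocals Warm-up, Soloist Session.
Woodwind Warm-up starts before Brass Soundcheck ends → Brass Soundcheck and Woodwind Warm-up overlap.
Vocals Session starts after Brass Soundcheck ends, so Brass Soundcheck has no further overlaps.
Vocals Session starts after Woodwind Warm-up ends, so Woodwind Warm-up has no further overlaps.
Brass Block starts after Vocals Session ends, so Vocals Session has no further overlaps.
Percussion Block starts before Brass Block ends → Brass Block and Percussion Block overlap.
Vocals Warm-up starts exactly when Brass Block ends (back-to-back, no overlap), so Brass Block has no further overlaps.
Vocals Warm-up starts before Percussion Block ends → Percussion Block and Vocals Warm-up overlap.
Soloist Session starts after Percussion Block ends.
Soloist Session starts after Vocals Warm-up ends.
Overlapping pairs: Brass Block & Percussion Block, Brass Soundcheck & Woodwind Warm-up, Percussion Block & Vocals Warm-up — 3 in total.

3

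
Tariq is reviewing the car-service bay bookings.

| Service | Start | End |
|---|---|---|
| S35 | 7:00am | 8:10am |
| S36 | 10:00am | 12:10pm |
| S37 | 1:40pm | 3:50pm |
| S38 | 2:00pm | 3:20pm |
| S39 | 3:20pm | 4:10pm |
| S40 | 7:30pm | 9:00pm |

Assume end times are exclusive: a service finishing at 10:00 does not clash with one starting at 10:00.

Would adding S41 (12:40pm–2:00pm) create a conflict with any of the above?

S35: ends 8:10am at or before S41 starts 12:40pm → clear.
S36: ends 12:10pm at or before S41 starts 12:40pm → clear.
S37: starts 1:40pm before S41 ends 2:00pm, and ends 3:50pm after S41 starts 12:40pm → overlap.
S38: starts 2:00pm at or after S41 ends 2:00pm → clear.
S39: starts 3:20pm at or after S41 ends 2:00pm → clear.
S40: starts 7:30pm at or after S41 ends 2:00pm → clear.
S41 overlaps S37.

Yes — it overlaps S37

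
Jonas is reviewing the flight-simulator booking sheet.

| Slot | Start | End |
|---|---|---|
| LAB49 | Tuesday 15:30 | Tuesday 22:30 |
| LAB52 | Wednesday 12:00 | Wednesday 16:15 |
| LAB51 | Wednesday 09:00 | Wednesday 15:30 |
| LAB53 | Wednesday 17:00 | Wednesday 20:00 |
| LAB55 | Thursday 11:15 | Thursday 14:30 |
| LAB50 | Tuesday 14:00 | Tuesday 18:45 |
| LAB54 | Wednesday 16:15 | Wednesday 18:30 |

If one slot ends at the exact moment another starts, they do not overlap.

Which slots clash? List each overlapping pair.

Sorted by start: LAB50, LAB49, LAB51, LAB52, LAB54, LAB53, LAB55.
LAB49 starts before LAB50 ends → LAB50 and LAB49 overlap.
LAB51 starts after LAB50 ends — done with LAB50.
LAB51 starts after LAB49 ends — done with LAB49.
LAB52 starts before LAB51 ends → LAB51 and LAB52 overlap.
LAB54 starts after LAB51 ends — done with LAB51.
LAB54 starts exactly when LAB52 ends (back-to-back, no overlap) — done with LAB52.
LAB53 starts before LAB54 ends → LAB54 and LAB53 overlap.
LAB55 starts after LAB54 ends.
LAB55 starts after LAB53 ends.

LAB49 & LAB50, LAB51 & LAB52, LAB53 & LAB54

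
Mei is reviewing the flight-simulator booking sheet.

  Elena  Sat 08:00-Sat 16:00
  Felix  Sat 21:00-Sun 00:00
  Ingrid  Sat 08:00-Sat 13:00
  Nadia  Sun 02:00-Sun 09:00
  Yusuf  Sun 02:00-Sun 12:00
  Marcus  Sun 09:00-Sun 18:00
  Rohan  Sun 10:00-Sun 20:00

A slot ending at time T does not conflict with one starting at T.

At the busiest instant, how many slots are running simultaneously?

Sweep the timeline, counting +1 at each start and −1 at each end (ends before starts at a tie):
Sat 08:00 start Elena → 1
Sat 08:00 start Ingrid → 2
Sat 13:00 end Ingrid → 1
Sat 16:00 end Elena → 0
Sat 21:00 start Felix → 1
Sun 00:00 end Felix → 0
Sun 02:00 start Nadia → 1
Sun 02:00 start Yusuf → 2
Sun 09:00 end Nadia → 1
Sun 09:00 start Marcus → 2
Sun 10:00 start Rohan → 3
Sun 12:00 end Yusuf → 2
Sun 18:00 end Marcus → 1
Sun 20:00 end Rohan → 0
Peak is 3, at Sun 10:00 (Marcus, Rohan, Yusuf).

3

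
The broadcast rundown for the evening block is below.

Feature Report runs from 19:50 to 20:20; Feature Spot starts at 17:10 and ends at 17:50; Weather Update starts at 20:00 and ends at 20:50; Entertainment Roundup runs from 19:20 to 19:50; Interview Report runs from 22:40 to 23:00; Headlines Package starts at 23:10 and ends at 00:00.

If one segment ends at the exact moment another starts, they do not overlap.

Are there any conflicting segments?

Sorted by start: Feature Spot, Entertainment Roundup, Feature Report, Weather Update, Interview Report, Headlines Package.
Entertainment Roundup starts after Feature Spot ends — done with Feature Spot.
Feature Report starts exactly when Entertainment Roundup ends (back-to-back, no overlap) — done with Entertainment Roundup.
Weather Update starts before Feature Report ends → Feature Report and Weather Update overlap.
That's a conflict, so the schedule is not conflict-free.

Yes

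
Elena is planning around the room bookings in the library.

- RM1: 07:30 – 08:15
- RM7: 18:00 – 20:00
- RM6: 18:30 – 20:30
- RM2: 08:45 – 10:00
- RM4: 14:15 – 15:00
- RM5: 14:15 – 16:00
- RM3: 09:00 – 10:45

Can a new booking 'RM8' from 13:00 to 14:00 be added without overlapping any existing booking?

Yes — the slot is free

RM1: ends 08:15 at or before RM8 starts 13:00 → clear.
RM2: ends 10:00 at or before RM8 starts 13:00 → clear.
RM3: ends 10:45 at or before RM8 starts 13:00 → clear.
RM4: starts 14:15 at or after RM8 ends 14:00 → clear.
RM5: starts 14:15 at or after RM8 ends 14:00 → clear.
RM7: starts 18:00 at or after RM8 ends 14:00 → clear.
RM6: starts 18:30 at or after RM8 ends 14:00 → clear.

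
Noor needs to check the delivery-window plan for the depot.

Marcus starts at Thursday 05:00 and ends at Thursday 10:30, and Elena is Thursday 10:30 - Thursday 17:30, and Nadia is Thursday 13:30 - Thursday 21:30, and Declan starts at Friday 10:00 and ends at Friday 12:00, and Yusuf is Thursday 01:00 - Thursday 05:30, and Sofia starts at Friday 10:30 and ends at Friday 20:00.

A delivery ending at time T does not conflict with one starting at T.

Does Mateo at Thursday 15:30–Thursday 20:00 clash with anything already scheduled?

Yusuf: ends Thursday 05:30 at or before Mateo starts Thursday 15:30 → clear.
Marcus: ends Thursday 10:30 at or before Mateo starts Thursday 15:30 → clear.
Elena: starts Thursday 10:30 before Mateo ends Thursday 20:00, and ends Thursday 17:30 after Mateo starts Thursday 15:30 → overlap.
Nadia: starts Thursday 13:30 before Mateo ends Thursday 20:00, and ends Thursday 21:30 after Mateo starts Thursday 15:30 → overlap.
Declan: starts Friday 10:00 at or after Mateo ends Thursday 20:00 → clear.
Sofia: starts Friday 10:30 at or after Mateo ends Thursday 20:00 → clear.
Mateo overlaps Elena, Nadia.

Yes — it overlaps Elena, Nadia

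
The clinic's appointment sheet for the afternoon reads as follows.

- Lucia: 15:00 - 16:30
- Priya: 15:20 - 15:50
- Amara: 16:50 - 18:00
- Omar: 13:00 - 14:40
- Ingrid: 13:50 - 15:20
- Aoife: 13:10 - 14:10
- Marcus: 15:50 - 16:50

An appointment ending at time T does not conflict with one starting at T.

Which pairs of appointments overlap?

Sorted by start: Omar, Aoife, Ingrid, Lucia, Priya, Marcus, Amara.
Aoife starts before Omar ends → Omar and Aoife overlap.
Ingrid starts before Omar ends → Omar and Ingrid overlap.
Lucia starts after Omar ends, so nothing later overlaps Omar either.
Ingrid starts before Aoife ends → Aoife and Ingrid overlap.
Lucia starts after Aoife ends, so nothing later overlaps Aoife either.
Lucia starts before Ingrid ends → Ingrid and Lucia overlap.
Priya starts exactly when Ingrid ends (back-to-back, no overlap), so nothing later overlaps Ingrid either.
Priya starts before Lucia ends → Lucia and Priya overlap.
Marcus starts before Lucia ends → Lucia and Marcus overlap.
Amara starts after Lucia ends.
Marcus starts exactly when Priya ends (back-to-back, no overlap), so nothing later overlaps Priya either.
Amara starts exactly when Marcus ends (back-to-back, no overlap).

Aoife & Ingrid, Aoife & Omar, Ingrid & Lucia, Ingrid & Omar, Lucia & Marcus, Lucia & Priya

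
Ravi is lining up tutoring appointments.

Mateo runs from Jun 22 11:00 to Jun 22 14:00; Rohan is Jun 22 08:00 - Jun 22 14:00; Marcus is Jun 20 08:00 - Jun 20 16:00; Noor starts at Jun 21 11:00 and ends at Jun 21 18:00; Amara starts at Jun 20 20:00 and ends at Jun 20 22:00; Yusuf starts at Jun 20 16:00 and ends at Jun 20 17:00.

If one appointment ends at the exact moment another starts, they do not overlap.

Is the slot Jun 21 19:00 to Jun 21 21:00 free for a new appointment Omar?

Yes — the slot is free

Marcus: ends Jun 20 16:00 at or before Omar starts Jun 21 19:00 → clear.
Yusuf: ends Jun 20 17:00 at or before Omar starts Jun 21 19:00 → clear.
Amara: ends Jun 20 22:00 at or before Omar starts Jun 21 19:00 → clear.
Noor: ends Jun 21 18:00 at or before Omar starts Jun 21 19:00 → clear.
Rohan: starts Jun 22 08:00 at or after Omar ends Jun 21 21:00 → clear.
Mateo: starts Jun 22 11:00 at or after Omar ends Jun 21 21:00 → clear.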